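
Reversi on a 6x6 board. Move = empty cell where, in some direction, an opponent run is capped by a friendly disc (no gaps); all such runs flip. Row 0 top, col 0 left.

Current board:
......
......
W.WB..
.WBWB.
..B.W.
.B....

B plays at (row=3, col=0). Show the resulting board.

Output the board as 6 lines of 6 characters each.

Answer: ......
......
W.WB..
BBBWB.
..B.W.
.B....

Derivation:
Place B at (3,0); scan 8 dirs for brackets.
Dir NW: edge -> no flip
Dir N: opp run (2,0), next='.' -> no flip
Dir NE: first cell '.' (not opp) -> no flip
Dir W: edge -> no flip
Dir E: opp run (3,1) capped by B -> flip
Dir SW: edge -> no flip
Dir S: first cell '.' (not opp) -> no flip
Dir SE: first cell '.' (not opp) -> no flip
All flips: (3,1)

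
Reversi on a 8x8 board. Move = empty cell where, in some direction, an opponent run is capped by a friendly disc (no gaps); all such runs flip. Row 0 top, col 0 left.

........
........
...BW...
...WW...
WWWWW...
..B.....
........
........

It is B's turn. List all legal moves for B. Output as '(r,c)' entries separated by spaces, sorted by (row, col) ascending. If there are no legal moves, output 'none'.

Answer: (2,5) (3,0) (3,2) (4,5) (5,3)

Derivation:
(1,3): no bracket -> illegal
(1,4): no bracket -> illegal
(1,5): no bracket -> illegal
(2,2): no bracket -> illegal
(2,5): flips 3 -> legal
(3,0): flips 1 -> legal
(3,1): no bracket -> illegal
(3,2): flips 1 -> legal
(3,5): no bracket -> illegal
(4,5): flips 1 -> legal
(5,0): no bracket -> illegal
(5,1): no bracket -> illegal
(5,3): flips 2 -> legal
(5,4): no bracket -> illegal
(5,5): no bracket -> illegal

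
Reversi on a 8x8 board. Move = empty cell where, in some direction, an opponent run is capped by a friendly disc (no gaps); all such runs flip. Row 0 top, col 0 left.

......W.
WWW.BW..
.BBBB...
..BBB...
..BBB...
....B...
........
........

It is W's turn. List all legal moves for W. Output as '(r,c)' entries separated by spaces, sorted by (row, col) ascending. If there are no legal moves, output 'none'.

(0,3): no bracket -> illegal
(0,4): no bracket -> illegal
(0,5): no bracket -> illegal
(1,3): flips 1 -> legal
(2,0): no bracket -> illegal
(2,5): no bracket -> illegal
(3,0): flips 1 -> legal
(3,1): flips 1 -> legal
(3,5): no bracket -> illegal
(4,1): no bracket -> illegal
(4,5): flips 2 -> legal
(5,1): flips 3 -> legal
(5,2): flips 3 -> legal
(5,3): no bracket -> illegal
(5,5): flips 3 -> legal
(6,3): no bracket -> illegal
(6,4): no bracket -> illegal
(6,5): flips 4 -> legal

Answer: (1,3) (3,0) (3,1) (4,5) (5,1) (5,2) (5,5) (6,5)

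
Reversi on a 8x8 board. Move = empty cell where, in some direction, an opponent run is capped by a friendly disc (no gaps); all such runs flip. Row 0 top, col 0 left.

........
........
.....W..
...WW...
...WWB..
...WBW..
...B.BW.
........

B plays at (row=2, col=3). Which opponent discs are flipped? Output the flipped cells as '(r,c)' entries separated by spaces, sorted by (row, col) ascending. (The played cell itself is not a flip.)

Answer: (3,3) (3,4) (4,3) (5,3)

Derivation:
Dir NW: first cell '.' (not opp) -> no flip
Dir N: first cell '.' (not opp) -> no flip
Dir NE: first cell '.' (not opp) -> no flip
Dir W: first cell '.' (not opp) -> no flip
Dir E: first cell '.' (not opp) -> no flip
Dir SW: first cell '.' (not opp) -> no flip
Dir S: opp run (3,3) (4,3) (5,3) capped by B -> flip
Dir SE: opp run (3,4) capped by B -> flip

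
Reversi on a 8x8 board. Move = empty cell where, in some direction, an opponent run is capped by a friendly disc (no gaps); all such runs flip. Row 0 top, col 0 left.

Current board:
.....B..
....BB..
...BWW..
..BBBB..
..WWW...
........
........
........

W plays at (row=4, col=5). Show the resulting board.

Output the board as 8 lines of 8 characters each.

Place W at (4,5); scan 8 dirs for brackets.
Dir NW: opp run (3,4) (2,3), next='.' -> no flip
Dir N: opp run (3,5) capped by W -> flip
Dir NE: first cell '.' (not opp) -> no flip
Dir W: first cell 'W' (not opp) -> no flip
Dir E: first cell '.' (not opp) -> no flip
Dir SW: first cell '.' (not opp) -> no flip
Dir S: first cell '.' (not opp) -> no flip
Dir SE: first cell '.' (not opp) -> no flip
All flips: (3,5)

Answer: .....B..
....BB..
...BWW..
..BBBW..
..WWWW..
........
........
........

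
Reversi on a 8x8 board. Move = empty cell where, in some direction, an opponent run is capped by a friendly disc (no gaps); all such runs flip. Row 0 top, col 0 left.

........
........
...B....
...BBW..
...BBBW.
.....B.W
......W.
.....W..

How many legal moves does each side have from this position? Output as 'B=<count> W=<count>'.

-- B to move --
(2,4): no bracket -> illegal
(2,5): flips 1 -> legal
(2,6): flips 1 -> legal
(3,6): flips 1 -> legal
(3,7): flips 1 -> legal
(4,7): flips 1 -> legal
(5,6): no bracket -> illegal
(6,4): no bracket -> illegal
(6,5): no bracket -> illegal
(6,7): no bracket -> illegal
(7,4): no bracket -> illegal
(7,6): no bracket -> illegal
(7,7): flips 1 -> legal
B mobility = 6
-- W to move --
(1,2): no bracket -> illegal
(1,3): no bracket -> illegal
(1,4): no bracket -> illegal
(2,2): flips 3 -> legal
(2,4): no bracket -> illegal
(2,5): no bracket -> illegal
(3,2): flips 2 -> legal
(3,6): no bracket -> illegal
(4,2): flips 3 -> legal
(5,2): no bracket -> illegal
(5,3): flips 1 -> legal
(5,4): no bracket -> illegal
(5,6): no bracket -> illegal
(6,4): flips 1 -> legal
(6,5): flips 2 -> legal
W mobility = 6

Answer: B=6 W=6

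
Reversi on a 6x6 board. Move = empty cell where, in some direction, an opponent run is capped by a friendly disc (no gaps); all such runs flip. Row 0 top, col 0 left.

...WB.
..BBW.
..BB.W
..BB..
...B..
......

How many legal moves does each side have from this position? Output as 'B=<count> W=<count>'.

Answer: B=4 W=5

Derivation:
-- B to move --
(0,2): flips 1 -> legal
(0,5): flips 1 -> legal
(1,5): flips 1 -> legal
(2,4): flips 1 -> legal
(3,4): no bracket -> illegal
(3,5): no bracket -> illegal
B mobility = 4
-- W to move --
(0,1): no bracket -> illegal
(0,2): no bracket -> illegal
(0,5): flips 1 -> legal
(1,1): flips 2 -> legal
(1,5): no bracket -> illegal
(2,1): flips 1 -> legal
(2,4): no bracket -> illegal
(3,1): no bracket -> illegal
(3,4): no bracket -> illegal
(4,1): flips 2 -> legal
(4,2): no bracket -> illegal
(4,4): no bracket -> illegal
(5,2): no bracket -> illegal
(5,3): flips 4 -> legal
(5,4): no bracket -> illegal
W mobility = 5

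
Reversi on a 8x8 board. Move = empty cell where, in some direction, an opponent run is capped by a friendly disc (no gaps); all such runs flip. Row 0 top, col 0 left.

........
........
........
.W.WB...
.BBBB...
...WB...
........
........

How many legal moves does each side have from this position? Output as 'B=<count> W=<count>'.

Answer: B=10 W=3

Derivation:
-- B to move --
(2,0): flips 1 -> legal
(2,1): flips 1 -> legal
(2,2): flips 1 -> legal
(2,3): flips 1 -> legal
(2,4): flips 1 -> legal
(3,0): no bracket -> illegal
(3,2): flips 1 -> legal
(4,0): no bracket -> illegal
(5,2): flips 1 -> legal
(6,2): flips 1 -> legal
(6,3): flips 1 -> legal
(6,4): flips 1 -> legal
B mobility = 10
-- W to move --
(2,3): no bracket -> illegal
(2,4): no bracket -> illegal
(2,5): no bracket -> illegal
(3,0): no bracket -> illegal
(3,2): no bracket -> illegal
(3,5): flips 2 -> legal
(4,0): no bracket -> illegal
(4,5): no bracket -> illegal
(5,0): no bracket -> illegal
(5,1): flips 2 -> legal
(5,2): no bracket -> illegal
(5,5): flips 2 -> legal
(6,3): no bracket -> illegal
(6,4): no bracket -> illegal
(6,5): no bracket -> illegal
W mobility = 3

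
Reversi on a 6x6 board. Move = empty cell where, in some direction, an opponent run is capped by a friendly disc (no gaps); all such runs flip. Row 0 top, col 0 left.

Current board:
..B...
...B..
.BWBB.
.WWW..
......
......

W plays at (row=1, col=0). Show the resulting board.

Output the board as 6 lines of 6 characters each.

Place W at (1,0); scan 8 dirs for brackets.
Dir NW: edge -> no flip
Dir N: first cell '.' (not opp) -> no flip
Dir NE: first cell '.' (not opp) -> no flip
Dir W: edge -> no flip
Dir E: first cell '.' (not opp) -> no flip
Dir SW: edge -> no flip
Dir S: first cell '.' (not opp) -> no flip
Dir SE: opp run (2,1) capped by W -> flip
All flips: (2,1)

Answer: ..B...
W..B..
.WWBB.
.WWW..
......
......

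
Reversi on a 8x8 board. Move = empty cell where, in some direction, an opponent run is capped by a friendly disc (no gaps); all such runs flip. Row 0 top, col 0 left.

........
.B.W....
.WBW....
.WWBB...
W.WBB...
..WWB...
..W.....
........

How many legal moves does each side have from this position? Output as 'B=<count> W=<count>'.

-- B to move --
(0,2): no bracket -> illegal
(0,3): flips 2 -> legal
(0,4): flips 1 -> legal
(1,0): flips 2 -> legal
(1,2): flips 1 -> legal
(1,4): no bracket -> illegal
(2,0): flips 1 -> legal
(2,4): flips 1 -> legal
(3,0): flips 2 -> legal
(4,1): flips 3 -> legal
(5,0): no bracket -> illegal
(5,1): flips 3 -> legal
(6,1): flips 1 -> legal
(6,3): flips 1 -> legal
(6,4): no bracket -> illegal
(7,1): flips 2 -> legal
(7,2): flips 4 -> legal
(7,3): no bracket -> illegal
B mobility = 13
-- W to move --
(0,0): no bracket -> illegal
(0,1): flips 1 -> legal
(0,2): no bracket -> illegal
(1,0): no bracket -> illegal
(1,2): flips 1 -> legal
(2,0): no bracket -> illegal
(2,4): flips 1 -> legal
(2,5): flips 2 -> legal
(3,5): flips 3 -> legal
(4,5): flips 3 -> legal
(5,5): flips 1 -> legal
(6,3): no bracket -> illegal
(6,4): no bracket -> illegal
(6,5): flips 2 -> legal
W mobility = 8

Answer: B=13 W=8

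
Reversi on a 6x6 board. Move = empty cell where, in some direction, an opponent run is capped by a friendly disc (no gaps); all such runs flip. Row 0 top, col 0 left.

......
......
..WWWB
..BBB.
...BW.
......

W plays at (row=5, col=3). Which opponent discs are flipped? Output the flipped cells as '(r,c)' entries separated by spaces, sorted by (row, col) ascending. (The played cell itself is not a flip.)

Answer: (3,3) (4,3)

Derivation:
Dir NW: first cell '.' (not opp) -> no flip
Dir N: opp run (4,3) (3,3) capped by W -> flip
Dir NE: first cell 'W' (not opp) -> no flip
Dir W: first cell '.' (not opp) -> no flip
Dir E: first cell '.' (not opp) -> no flip
Dir SW: edge -> no flip
Dir S: edge -> no flip
Dir SE: edge -> no flip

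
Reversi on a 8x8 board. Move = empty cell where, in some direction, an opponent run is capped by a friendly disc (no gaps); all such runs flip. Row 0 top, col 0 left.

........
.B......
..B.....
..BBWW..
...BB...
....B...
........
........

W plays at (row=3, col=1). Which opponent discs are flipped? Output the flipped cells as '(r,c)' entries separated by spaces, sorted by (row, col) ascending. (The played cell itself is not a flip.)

Dir NW: first cell '.' (not opp) -> no flip
Dir N: first cell '.' (not opp) -> no flip
Dir NE: opp run (2,2), next='.' -> no flip
Dir W: first cell '.' (not opp) -> no flip
Dir E: opp run (3,2) (3,3) capped by W -> flip
Dir SW: first cell '.' (not opp) -> no flip
Dir S: first cell '.' (not opp) -> no flip
Dir SE: first cell '.' (not opp) -> no flip

Answer: (3,2) (3,3)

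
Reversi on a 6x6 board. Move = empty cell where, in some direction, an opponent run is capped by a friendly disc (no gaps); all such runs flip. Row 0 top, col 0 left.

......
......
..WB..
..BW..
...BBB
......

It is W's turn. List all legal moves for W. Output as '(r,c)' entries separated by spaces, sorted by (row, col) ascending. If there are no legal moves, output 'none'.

Answer: (1,3) (2,4) (3,1) (4,2) (5,3) (5,5)

Derivation:
(1,2): no bracket -> illegal
(1,3): flips 1 -> legal
(1,4): no bracket -> illegal
(2,1): no bracket -> illegal
(2,4): flips 1 -> legal
(3,1): flips 1 -> legal
(3,4): no bracket -> illegal
(3,5): no bracket -> illegal
(4,1): no bracket -> illegal
(4,2): flips 1 -> legal
(5,2): no bracket -> illegal
(5,3): flips 1 -> legal
(5,4): no bracket -> illegal
(5,5): flips 1 -> legal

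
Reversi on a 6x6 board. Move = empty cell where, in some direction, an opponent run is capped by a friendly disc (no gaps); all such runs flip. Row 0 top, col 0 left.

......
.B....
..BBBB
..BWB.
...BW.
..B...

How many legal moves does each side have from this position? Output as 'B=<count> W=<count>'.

Answer: B=4 W=8

Derivation:
-- B to move --
(3,5): no bracket -> illegal
(4,2): flips 1 -> legal
(4,5): flips 1 -> legal
(5,3): no bracket -> illegal
(5,4): flips 1 -> legal
(5,5): flips 2 -> legal
B mobility = 4
-- W to move --
(0,0): flips 2 -> legal
(0,1): no bracket -> illegal
(0,2): no bracket -> illegal
(1,0): no bracket -> illegal
(1,2): no bracket -> illegal
(1,3): flips 1 -> legal
(1,4): flips 2 -> legal
(1,5): flips 1 -> legal
(2,0): no bracket -> illegal
(2,1): no bracket -> illegal
(3,1): flips 1 -> legal
(3,5): flips 1 -> legal
(4,1): no bracket -> illegal
(4,2): flips 1 -> legal
(4,5): no bracket -> illegal
(5,1): no bracket -> illegal
(5,3): flips 1 -> legal
(5,4): no bracket -> illegal
W mobility = 8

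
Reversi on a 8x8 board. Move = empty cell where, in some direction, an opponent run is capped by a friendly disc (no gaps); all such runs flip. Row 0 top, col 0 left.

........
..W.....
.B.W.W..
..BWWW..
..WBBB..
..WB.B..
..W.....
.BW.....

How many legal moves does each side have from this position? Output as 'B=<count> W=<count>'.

-- B to move --
(0,1): flips 3 -> legal
(0,2): no bracket -> illegal
(0,3): flips 1 -> legal
(1,1): no bracket -> illegal
(1,3): flips 2 -> legal
(1,4): flips 1 -> legal
(1,5): flips 2 -> legal
(1,6): flips 2 -> legal
(2,2): flips 1 -> legal
(2,4): flips 1 -> legal
(2,6): flips 1 -> legal
(3,1): flips 1 -> legal
(3,6): flips 3 -> legal
(4,1): flips 1 -> legal
(4,6): no bracket -> illegal
(5,1): flips 1 -> legal
(6,1): flips 1 -> legal
(6,3): no bracket -> illegal
(7,3): flips 1 -> legal
B mobility = 15
-- W to move --
(1,0): no bracket -> illegal
(1,1): no bracket -> illegal
(2,0): no bracket -> illegal
(2,2): flips 1 -> legal
(3,0): flips 1 -> legal
(3,1): flips 1 -> legal
(3,6): no bracket -> illegal
(4,1): flips 1 -> legal
(4,6): flips 3 -> legal
(5,4): flips 2 -> legal
(5,6): flips 1 -> legal
(6,0): no bracket -> illegal
(6,1): no bracket -> illegal
(6,3): flips 2 -> legal
(6,4): flips 1 -> legal
(6,5): flips 2 -> legal
(6,6): flips 2 -> legal
(7,0): flips 1 -> legal
W mobility = 12

Answer: B=15 W=12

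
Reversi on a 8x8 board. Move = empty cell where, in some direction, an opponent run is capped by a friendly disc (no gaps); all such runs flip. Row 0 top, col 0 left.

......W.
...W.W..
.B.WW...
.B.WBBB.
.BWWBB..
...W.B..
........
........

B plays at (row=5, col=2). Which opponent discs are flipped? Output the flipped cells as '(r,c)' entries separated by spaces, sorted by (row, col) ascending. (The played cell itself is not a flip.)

Answer: (4,3)

Derivation:
Dir NW: first cell 'B' (not opp) -> no flip
Dir N: opp run (4,2), next='.' -> no flip
Dir NE: opp run (4,3) capped by B -> flip
Dir W: first cell '.' (not opp) -> no flip
Dir E: opp run (5,3), next='.' -> no flip
Dir SW: first cell '.' (not opp) -> no flip
Dir S: first cell '.' (not opp) -> no flip
Dir SE: first cell '.' (not opp) -> no flip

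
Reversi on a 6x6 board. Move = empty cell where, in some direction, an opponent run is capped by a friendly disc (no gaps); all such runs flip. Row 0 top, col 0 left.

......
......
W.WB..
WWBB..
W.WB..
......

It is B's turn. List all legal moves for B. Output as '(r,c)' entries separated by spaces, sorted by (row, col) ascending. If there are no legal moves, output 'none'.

(1,0): no bracket -> illegal
(1,1): flips 1 -> legal
(1,2): flips 1 -> legal
(1,3): no bracket -> illegal
(2,1): flips 1 -> legal
(4,1): flips 1 -> legal
(5,0): no bracket -> illegal
(5,1): flips 1 -> legal
(5,2): flips 1 -> legal
(5,3): no bracket -> illegal

Answer: (1,1) (1,2) (2,1) (4,1) (5,1) (5,2)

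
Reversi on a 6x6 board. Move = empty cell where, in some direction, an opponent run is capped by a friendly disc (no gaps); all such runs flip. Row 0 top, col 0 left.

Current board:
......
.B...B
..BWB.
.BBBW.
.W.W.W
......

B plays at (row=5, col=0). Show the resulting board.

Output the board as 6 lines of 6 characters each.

Place B at (5,0); scan 8 dirs for brackets.
Dir NW: edge -> no flip
Dir N: first cell '.' (not opp) -> no flip
Dir NE: opp run (4,1) capped by B -> flip
Dir W: edge -> no flip
Dir E: first cell '.' (not opp) -> no flip
Dir SW: edge -> no flip
Dir S: edge -> no flip
Dir SE: edge -> no flip
All flips: (4,1)

Answer: ......
.B...B
..BWB.
.BBBW.
.B.W.W
B.....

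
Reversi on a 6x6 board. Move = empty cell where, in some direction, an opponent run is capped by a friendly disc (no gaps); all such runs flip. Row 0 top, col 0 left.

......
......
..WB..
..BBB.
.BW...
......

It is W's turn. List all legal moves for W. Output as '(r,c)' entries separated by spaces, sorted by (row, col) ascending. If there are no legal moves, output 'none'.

(1,2): no bracket -> illegal
(1,3): no bracket -> illegal
(1,4): no bracket -> illegal
(2,1): no bracket -> illegal
(2,4): flips 2 -> legal
(2,5): no bracket -> illegal
(3,0): no bracket -> illegal
(3,1): no bracket -> illegal
(3,5): no bracket -> illegal
(4,0): flips 1 -> legal
(4,3): no bracket -> illegal
(4,4): flips 1 -> legal
(4,5): no bracket -> illegal
(5,0): no bracket -> illegal
(5,1): no bracket -> illegal
(5,2): no bracket -> illegal

Answer: (2,4) (4,0) (4,4)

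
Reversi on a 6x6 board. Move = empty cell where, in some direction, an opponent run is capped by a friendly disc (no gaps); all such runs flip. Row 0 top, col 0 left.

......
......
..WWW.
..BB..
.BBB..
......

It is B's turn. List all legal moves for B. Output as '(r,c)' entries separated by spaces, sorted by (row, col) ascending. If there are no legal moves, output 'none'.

Answer: (1,1) (1,2) (1,3) (1,4) (1,5)

Derivation:
(1,1): flips 1 -> legal
(1,2): flips 1 -> legal
(1,3): flips 1 -> legal
(1,4): flips 1 -> legal
(1,5): flips 1 -> legal
(2,1): no bracket -> illegal
(2,5): no bracket -> illegal
(3,1): no bracket -> illegal
(3,4): no bracket -> illegal
(3,5): no bracket -> illegal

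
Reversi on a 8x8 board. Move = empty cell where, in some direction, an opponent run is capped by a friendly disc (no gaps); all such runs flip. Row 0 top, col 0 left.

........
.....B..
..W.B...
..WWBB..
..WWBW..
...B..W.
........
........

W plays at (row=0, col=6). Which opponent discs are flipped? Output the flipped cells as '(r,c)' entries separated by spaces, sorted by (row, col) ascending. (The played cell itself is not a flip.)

Dir NW: edge -> no flip
Dir N: edge -> no flip
Dir NE: edge -> no flip
Dir W: first cell '.' (not opp) -> no flip
Dir E: first cell '.' (not opp) -> no flip
Dir SW: opp run (1,5) (2,4) capped by W -> flip
Dir S: first cell '.' (not opp) -> no flip
Dir SE: first cell '.' (not opp) -> no flip

Answer: (1,5) (2,4)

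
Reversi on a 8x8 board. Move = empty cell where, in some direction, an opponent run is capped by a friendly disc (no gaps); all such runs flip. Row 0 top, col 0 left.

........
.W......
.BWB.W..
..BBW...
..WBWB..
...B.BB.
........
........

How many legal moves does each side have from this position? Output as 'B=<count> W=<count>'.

-- B to move --
(0,0): flips 2 -> legal
(0,1): flips 1 -> legal
(0,2): no bracket -> illegal
(1,0): no bracket -> illegal
(1,2): flips 1 -> legal
(1,3): no bracket -> illegal
(1,4): no bracket -> illegal
(1,5): no bracket -> illegal
(1,6): flips 2 -> legal
(2,0): no bracket -> illegal
(2,4): no bracket -> illegal
(2,6): no bracket -> illegal
(3,1): flips 1 -> legal
(3,5): flips 2 -> legal
(3,6): no bracket -> illegal
(4,1): flips 1 -> legal
(5,1): flips 1 -> legal
(5,2): flips 1 -> legal
(5,4): no bracket -> illegal
B mobility = 9
-- W to move --
(1,0): no bracket -> illegal
(1,2): flips 1 -> legal
(1,3): no bracket -> illegal
(1,4): no bracket -> illegal
(2,0): flips 1 -> legal
(2,4): flips 2 -> legal
(3,0): no bracket -> illegal
(3,1): flips 3 -> legal
(3,5): no bracket -> illegal
(3,6): no bracket -> illegal
(4,1): no bracket -> illegal
(4,6): flips 1 -> legal
(4,7): no bracket -> illegal
(5,2): flips 1 -> legal
(5,4): no bracket -> illegal
(5,7): no bracket -> illegal
(6,2): flips 1 -> legal
(6,3): no bracket -> illegal
(6,4): flips 1 -> legal
(6,5): no bracket -> illegal
(6,6): flips 1 -> legal
(6,7): flips 2 -> legal
W mobility = 10

Answer: B=9 W=10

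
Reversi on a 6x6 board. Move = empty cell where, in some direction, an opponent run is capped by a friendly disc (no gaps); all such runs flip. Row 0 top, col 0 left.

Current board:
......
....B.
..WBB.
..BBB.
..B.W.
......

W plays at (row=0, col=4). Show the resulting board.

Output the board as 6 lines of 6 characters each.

Answer: ....W.
....W.
..WBW.
..BBW.
..B.W.
......

Derivation:
Place W at (0,4); scan 8 dirs for brackets.
Dir NW: edge -> no flip
Dir N: edge -> no flip
Dir NE: edge -> no flip
Dir W: first cell '.' (not opp) -> no flip
Dir E: first cell '.' (not opp) -> no flip
Dir SW: first cell '.' (not opp) -> no flip
Dir S: opp run (1,4) (2,4) (3,4) capped by W -> flip
Dir SE: first cell '.' (not opp) -> no flip
All flips: (1,4) (2,4) (3,4)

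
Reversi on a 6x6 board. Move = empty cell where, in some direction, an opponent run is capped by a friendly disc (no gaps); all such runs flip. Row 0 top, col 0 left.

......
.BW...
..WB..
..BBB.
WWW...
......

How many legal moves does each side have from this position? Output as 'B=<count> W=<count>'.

-- B to move --
(0,1): flips 1 -> legal
(0,2): flips 2 -> legal
(0,3): no bracket -> illegal
(1,3): flips 1 -> legal
(2,1): flips 1 -> legal
(3,0): no bracket -> illegal
(3,1): no bracket -> illegal
(4,3): no bracket -> illegal
(5,0): flips 1 -> legal
(5,1): flips 1 -> legal
(5,2): flips 1 -> legal
(5,3): no bracket -> illegal
B mobility = 7
-- W to move --
(0,0): flips 1 -> legal
(0,1): no bracket -> illegal
(0,2): no bracket -> illegal
(1,0): flips 1 -> legal
(1,3): no bracket -> illegal
(1,4): flips 2 -> legal
(2,0): no bracket -> illegal
(2,1): no bracket -> illegal
(2,4): flips 2 -> legal
(2,5): no bracket -> illegal
(3,1): no bracket -> illegal
(3,5): no bracket -> illegal
(4,3): no bracket -> illegal
(4,4): flips 1 -> legal
(4,5): flips 2 -> legal
W mobility = 6

Answer: B=7 W=6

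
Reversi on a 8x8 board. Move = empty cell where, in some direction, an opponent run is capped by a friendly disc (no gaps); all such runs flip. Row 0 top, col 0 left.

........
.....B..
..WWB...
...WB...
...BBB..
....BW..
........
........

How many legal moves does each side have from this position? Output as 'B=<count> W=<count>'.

Answer: B=9 W=5

Derivation:
-- B to move --
(1,1): flips 2 -> legal
(1,2): flips 1 -> legal
(1,3): flips 2 -> legal
(1,4): no bracket -> illegal
(2,1): flips 2 -> legal
(3,1): no bracket -> illegal
(3,2): flips 1 -> legal
(4,2): flips 1 -> legal
(4,6): no bracket -> illegal
(5,6): flips 1 -> legal
(6,4): no bracket -> illegal
(6,5): flips 1 -> legal
(6,6): flips 1 -> legal
B mobility = 9
-- W to move --
(0,4): no bracket -> illegal
(0,5): no bracket -> illegal
(0,6): flips 2 -> legal
(1,3): no bracket -> illegal
(1,4): no bracket -> illegal
(1,6): no bracket -> illegal
(2,5): flips 1 -> legal
(2,6): no bracket -> illegal
(3,2): no bracket -> illegal
(3,5): flips 2 -> legal
(3,6): no bracket -> illegal
(4,2): no bracket -> illegal
(4,6): no bracket -> illegal
(5,2): no bracket -> illegal
(5,3): flips 2 -> legal
(5,6): flips 2 -> legal
(6,3): no bracket -> illegal
(6,4): no bracket -> illegal
(6,5): no bracket -> illegal
W mobility = 5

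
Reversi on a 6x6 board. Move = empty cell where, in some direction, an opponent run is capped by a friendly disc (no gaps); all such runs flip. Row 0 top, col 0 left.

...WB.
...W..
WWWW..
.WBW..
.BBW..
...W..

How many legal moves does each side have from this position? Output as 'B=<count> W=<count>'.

Answer: B=11 W=5

Derivation:
-- B to move --
(0,2): flips 1 -> legal
(1,0): flips 1 -> legal
(1,1): flips 2 -> legal
(1,2): flips 1 -> legal
(1,4): flips 1 -> legal
(2,4): flips 1 -> legal
(3,0): flips 1 -> legal
(3,4): flips 1 -> legal
(4,0): flips 3 -> legal
(4,4): flips 1 -> legal
(5,2): no bracket -> illegal
(5,4): flips 1 -> legal
B mobility = 11
-- W to move --
(0,5): flips 1 -> legal
(1,4): no bracket -> illegal
(1,5): no bracket -> illegal
(3,0): no bracket -> illegal
(4,0): flips 2 -> legal
(5,0): flips 2 -> legal
(5,1): flips 2 -> legal
(5,2): flips 2 -> legal
W mobility = 5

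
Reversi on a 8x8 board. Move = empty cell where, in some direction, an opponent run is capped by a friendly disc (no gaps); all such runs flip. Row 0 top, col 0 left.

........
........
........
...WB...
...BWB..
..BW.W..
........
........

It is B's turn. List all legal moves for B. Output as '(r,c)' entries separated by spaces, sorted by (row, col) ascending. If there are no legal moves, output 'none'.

(2,2): no bracket -> illegal
(2,3): flips 1 -> legal
(2,4): no bracket -> illegal
(3,2): flips 1 -> legal
(3,5): no bracket -> illegal
(4,2): no bracket -> illegal
(4,6): no bracket -> illegal
(5,4): flips 2 -> legal
(5,6): no bracket -> illegal
(6,2): no bracket -> illegal
(6,3): flips 1 -> legal
(6,4): no bracket -> illegal
(6,5): flips 1 -> legal
(6,6): no bracket -> illegal

Answer: (2,3) (3,2) (5,4) (6,3) (6,5)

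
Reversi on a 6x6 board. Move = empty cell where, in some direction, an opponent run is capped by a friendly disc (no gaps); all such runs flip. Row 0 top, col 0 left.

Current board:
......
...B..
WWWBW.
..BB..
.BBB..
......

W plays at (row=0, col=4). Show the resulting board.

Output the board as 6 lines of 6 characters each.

Place W at (0,4); scan 8 dirs for brackets.
Dir NW: edge -> no flip
Dir N: edge -> no flip
Dir NE: edge -> no flip
Dir W: first cell '.' (not opp) -> no flip
Dir E: first cell '.' (not opp) -> no flip
Dir SW: opp run (1,3) capped by W -> flip
Dir S: first cell '.' (not opp) -> no flip
Dir SE: first cell '.' (not opp) -> no flip
All flips: (1,3)

Answer: ....W.
...W..
WWWBW.
..BB..
.BBB..
......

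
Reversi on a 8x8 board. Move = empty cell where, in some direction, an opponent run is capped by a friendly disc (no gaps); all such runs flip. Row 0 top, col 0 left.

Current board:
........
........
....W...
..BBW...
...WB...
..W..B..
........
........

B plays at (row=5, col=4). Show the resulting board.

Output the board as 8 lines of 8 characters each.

Place B at (5,4); scan 8 dirs for brackets.
Dir NW: opp run (4,3) capped by B -> flip
Dir N: first cell 'B' (not opp) -> no flip
Dir NE: first cell '.' (not opp) -> no flip
Dir W: first cell '.' (not opp) -> no flip
Dir E: first cell 'B' (not opp) -> no flip
Dir SW: first cell '.' (not opp) -> no flip
Dir S: first cell '.' (not opp) -> no flip
Dir SE: first cell '.' (not opp) -> no flip
All flips: (4,3)

Answer: ........
........
....W...
..BBW...
...BB...
..W.BB..
........
........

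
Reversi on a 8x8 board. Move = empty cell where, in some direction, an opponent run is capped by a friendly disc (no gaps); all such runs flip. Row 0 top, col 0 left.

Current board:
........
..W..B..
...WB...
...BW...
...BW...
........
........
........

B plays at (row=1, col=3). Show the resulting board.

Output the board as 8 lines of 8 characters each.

Place B at (1,3); scan 8 dirs for brackets.
Dir NW: first cell '.' (not opp) -> no flip
Dir N: first cell '.' (not opp) -> no flip
Dir NE: first cell '.' (not opp) -> no flip
Dir W: opp run (1,2), next='.' -> no flip
Dir E: first cell '.' (not opp) -> no flip
Dir SW: first cell '.' (not opp) -> no flip
Dir S: opp run (2,3) capped by B -> flip
Dir SE: first cell 'B' (not opp) -> no flip
All flips: (2,3)

Answer: ........
..WB.B..
...BB...
...BW...
...BW...
........
........
........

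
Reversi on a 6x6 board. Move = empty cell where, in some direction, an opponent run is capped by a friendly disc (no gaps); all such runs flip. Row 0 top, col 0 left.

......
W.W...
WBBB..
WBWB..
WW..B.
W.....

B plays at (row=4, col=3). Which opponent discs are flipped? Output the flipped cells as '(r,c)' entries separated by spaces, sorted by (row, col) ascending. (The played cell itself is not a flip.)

Dir NW: opp run (3,2) capped by B -> flip
Dir N: first cell 'B' (not opp) -> no flip
Dir NE: first cell '.' (not opp) -> no flip
Dir W: first cell '.' (not opp) -> no flip
Dir E: first cell 'B' (not opp) -> no flip
Dir SW: first cell '.' (not opp) -> no flip
Dir S: first cell '.' (not opp) -> no flip
Dir SE: first cell '.' (not opp) -> no flip

Answer: (3,2)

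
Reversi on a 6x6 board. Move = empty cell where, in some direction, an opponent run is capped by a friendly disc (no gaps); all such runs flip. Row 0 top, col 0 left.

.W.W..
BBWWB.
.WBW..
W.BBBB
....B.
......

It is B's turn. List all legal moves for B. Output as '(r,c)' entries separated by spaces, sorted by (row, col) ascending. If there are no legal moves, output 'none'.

(0,0): no bracket -> illegal
(0,2): flips 1 -> legal
(0,4): flips 1 -> legal
(2,0): flips 1 -> legal
(2,4): flips 1 -> legal
(3,1): flips 1 -> legal
(4,0): no bracket -> illegal
(4,1): no bracket -> illegal

Answer: (0,2) (0,4) (2,0) (2,4) (3,1)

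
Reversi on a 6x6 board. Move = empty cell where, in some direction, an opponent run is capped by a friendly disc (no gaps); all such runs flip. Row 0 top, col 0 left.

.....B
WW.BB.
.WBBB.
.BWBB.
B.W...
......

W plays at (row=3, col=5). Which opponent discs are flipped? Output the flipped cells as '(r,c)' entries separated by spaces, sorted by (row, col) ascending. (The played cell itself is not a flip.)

Answer: (3,3) (3,4)

Derivation:
Dir NW: opp run (2,4) (1,3), next='.' -> no flip
Dir N: first cell '.' (not opp) -> no flip
Dir NE: edge -> no flip
Dir W: opp run (3,4) (3,3) capped by W -> flip
Dir E: edge -> no flip
Dir SW: first cell '.' (not opp) -> no flip
Dir S: first cell '.' (not opp) -> no flip
Dir SE: edge -> no flip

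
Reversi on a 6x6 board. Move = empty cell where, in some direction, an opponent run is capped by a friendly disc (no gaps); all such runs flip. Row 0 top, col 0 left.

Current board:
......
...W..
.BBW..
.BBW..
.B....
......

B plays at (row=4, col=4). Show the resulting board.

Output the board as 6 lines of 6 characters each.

Answer: ......
...W..
.BBW..
.BBB..
.B..B.
......

Derivation:
Place B at (4,4); scan 8 dirs for brackets.
Dir NW: opp run (3,3) capped by B -> flip
Dir N: first cell '.' (not opp) -> no flip
Dir NE: first cell '.' (not opp) -> no flip
Dir W: first cell '.' (not opp) -> no flip
Dir E: first cell '.' (not opp) -> no flip
Dir SW: first cell '.' (not opp) -> no flip
Dir S: first cell '.' (not opp) -> no flip
Dir SE: first cell '.' (not opp) -> no flip
All flips: (3,3)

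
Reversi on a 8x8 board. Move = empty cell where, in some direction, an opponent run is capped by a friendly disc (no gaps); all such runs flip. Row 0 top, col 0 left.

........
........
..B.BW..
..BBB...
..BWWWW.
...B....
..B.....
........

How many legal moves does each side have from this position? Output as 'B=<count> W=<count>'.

Answer: B=8 W=7

Derivation:
-- B to move --
(1,4): no bracket -> illegal
(1,5): no bracket -> illegal
(1,6): flips 1 -> legal
(2,6): flips 1 -> legal
(3,5): flips 1 -> legal
(3,6): no bracket -> illegal
(3,7): no bracket -> illegal
(4,7): flips 4 -> legal
(5,2): flips 1 -> legal
(5,4): flips 2 -> legal
(5,5): flips 1 -> legal
(5,6): flips 1 -> legal
(5,7): no bracket -> illegal
B mobility = 8
-- W to move --
(1,1): flips 2 -> legal
(1,2): no bracket -> illegal
(1,3): no bracket -> illegal
(1,4): flips 2 -> legal
(1,5): no bracket -> illegal
(2,1): flips 1 -> legal
(2,3): flips 3 -> legal
(3,1): no bracket -> illegal
(3,5): no bracket -> illegal
(4,1): flips 1 -> legal
(5,1): no bracket -> illegal
(5,2): no bracket -> illegal
(5,4): no bracket -> illegal
(6,1): no bracket -> illegal
(6,3): flips 1 -> legal
(6,4): no bracket -> illegal
(7,1): flips 2 -> legal
(7,2): no bracket -> illegal
(7,3): no bracket -> illegal
W mobility = 7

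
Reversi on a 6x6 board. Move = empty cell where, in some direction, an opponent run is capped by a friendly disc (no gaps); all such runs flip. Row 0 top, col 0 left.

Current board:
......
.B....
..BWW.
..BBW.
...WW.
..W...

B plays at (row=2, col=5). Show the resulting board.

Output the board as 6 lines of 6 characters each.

Answer: ......
.B....
..BBBB
..BBW.
...WW.
..W...

Derivation:
Place B at (2,5); scan 8 dirs for brackets.
Dir NW: first cell '.' (not opp) -> no flip
Dir N: first cell '.' (not opp) -> no flip
Dir NE: edge -> no flip
Dir W: opp run (2,4) (2,3) capped by B -> flip
Dir E: edge -> no flip
Dir SW: opp run (3,4) (4,3) (5,2), next=edge -> no flip
Dir S: first cell '.' (not opp) -> no flip
Dir SE: edge -> no flip
All flips: (2,3) (2,4)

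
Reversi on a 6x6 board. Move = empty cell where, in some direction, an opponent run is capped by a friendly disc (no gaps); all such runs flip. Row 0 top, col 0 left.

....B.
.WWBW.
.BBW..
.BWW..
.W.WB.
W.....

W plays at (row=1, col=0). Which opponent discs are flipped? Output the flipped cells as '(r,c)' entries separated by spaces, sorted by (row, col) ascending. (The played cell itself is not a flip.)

Answer: (2,1)

Derivation:
Dir NW: edge -> no flip
Dir N: first cell '.' (not opp) -> no flip
Dir NE: first cell '.' (not opp) -> no flip
Dir W: edge -> no flip
Dir E: first cell 'W' (not opp) -> no flip
Dir SW: edge -> no flip
Dir S: first cell '.' (not opp) -> no flip
Dir SE: opp run (2,1) capped by W -> flip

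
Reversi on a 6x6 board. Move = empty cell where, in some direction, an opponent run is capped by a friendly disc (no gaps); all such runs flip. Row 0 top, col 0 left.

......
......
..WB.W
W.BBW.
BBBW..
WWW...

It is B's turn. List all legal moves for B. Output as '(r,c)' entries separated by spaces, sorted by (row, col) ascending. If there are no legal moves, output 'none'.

Answer: (1,1) (1,2) (2,0) (2,1) (3,5) (4,4) (4,5) (5,3) (5,4)

Derivation:
(1,1): flips 1 -> legal
(1,2): flips 1 -> legal
(1,3): no bracket -> illegal
(1,4): no bracket -> illegal
(1,5): no bracket -> illegal
(2,0): flips 1 -> legal
(2,1): flips 1 -> legal
(2,4): no bracket -> illegal
(3,1): no bracket -> illegal
(3,5): flips 1 -> legal
(4,4): flips 1 -> legal
(4,5): flips 1 -> legal
(5,3): flips 1 -> legal
(5,4): flips 1 -> legal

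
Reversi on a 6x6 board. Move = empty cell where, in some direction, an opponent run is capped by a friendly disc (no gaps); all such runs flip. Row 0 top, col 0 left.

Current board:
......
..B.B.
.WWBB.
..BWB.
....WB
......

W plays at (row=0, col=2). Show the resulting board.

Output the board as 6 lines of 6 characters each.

Place W at (0,2); scan 8 dirs for brackets.
Dir NW: edge -> no flip
Dir N: edge -> no flip
Dir NE: edge -> no flip
Dir W: first cell '.' (not opp) -> no flip
Dir E: first cell '.' (not opp) -> no flip
Dir SW: first cell '.' (not opp) -> no flip
Dir S: opp run (1,2) capped by W -> flip
Dir SE: first cell '.' (not opp) -> no flip
All flips: (1,2)

Answer: ..W...
..W.B.
.WWBB.
..BWB.
....WB
......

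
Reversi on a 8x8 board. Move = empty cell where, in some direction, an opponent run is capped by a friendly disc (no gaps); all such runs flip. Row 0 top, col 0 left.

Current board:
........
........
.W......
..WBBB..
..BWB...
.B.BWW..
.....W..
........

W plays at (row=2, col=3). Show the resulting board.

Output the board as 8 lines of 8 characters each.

Answer: ........
........
.W.W....
..WWBB..
..BWB...
.B.BWW..
.....W..
........

Derivation:
Place W at (2,3); scan 8 dirs for brackets.
Dir NW: first cell '.' (not opp) -> no flip
Dir N: first cell '.' (not opp) -> no flip
Dir NE: first cell '.' (not opp) -> no flip
Dir W: first cell '.' (not opp) -> no flip
Dir E: first cell '.' (not opp) -> no flip
Dir SW: first cell 'W' (not opp) -> no flip
Dir S: opp run (3,3) capped by W -> flip
Dir SE: opp run (3,4), next='.' -> no flip
All flips: (3,3)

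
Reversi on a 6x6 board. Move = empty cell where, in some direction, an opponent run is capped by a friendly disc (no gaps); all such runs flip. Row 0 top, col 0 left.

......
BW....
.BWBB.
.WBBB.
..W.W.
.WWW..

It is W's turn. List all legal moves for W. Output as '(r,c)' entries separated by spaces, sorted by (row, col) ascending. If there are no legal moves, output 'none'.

Answer: (1,4) (1,5) (2,0) (2,5) (3,5)

Derivation:
(0,0): no bracket -> illegal
(0,1): no bracket -> illegal
(1,2): no bracket -> illegal
(1,3): no bracket -> illegal
(1,4): flips 2 -> legal
(1,5): flips 2 -> legal
(2,0): flips 1 -> legal
(2,5): flips 2 -> legal
(3,0): no bracket -> illegal
(3,5): flips 3 -> legal
(4,1): no bracket -> illegal
(4,3): no bracket -> illegal
(4,5): no bracket -> illegal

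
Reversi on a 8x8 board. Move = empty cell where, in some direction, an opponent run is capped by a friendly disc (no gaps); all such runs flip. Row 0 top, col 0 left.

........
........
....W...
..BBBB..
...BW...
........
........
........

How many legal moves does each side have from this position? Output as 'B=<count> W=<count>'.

-- B to move --
(1,3): flips 1 -> legal
(1,4): flips 1 -> legal
(1,5): flips 1 -> legal
(2,3): no bracket -> illegal
(2,5): no bracket -> illegal
(4,5): flips 1 -> legal
(5,3): flips 1 -> legal
(5,4): flips 1 -> legal
(5,5): flips 1 -> legal
B mobility = 7
-- W to move --
(2,1): no bracket -> illegal
(2,2): flips 1 -> legal
(2,3): no bracket -> illegal
(2,5): no bracket -> illegal
(2,6): flips 1 -> legal
(3,1): no bracket -> illegal
(3,6): no bracket -> illegal
(4,1): no bracket -> illegal
(4,2): flips 2 -> legal
(4,5): no bracket -> illegal
(4,6): flips 1 -> legal
(5,2): no bracket -> illegal
(5,3): no bracket -> illegal
(5,4): no bracket -> illegal
W mobility = 4

Answer: B=7 W=4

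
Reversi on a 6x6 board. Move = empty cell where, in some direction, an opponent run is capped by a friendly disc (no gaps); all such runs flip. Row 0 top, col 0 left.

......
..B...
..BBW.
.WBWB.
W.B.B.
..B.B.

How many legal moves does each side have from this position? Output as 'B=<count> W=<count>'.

-- B to move --
(1,3): no bracket -> illegal
(1,4): flips 1 -> legal
(1,5): flips 2 -> legal
(2,0): flips 1 -> legal
(2,1): no bracket -> illegal
(2,5): flips 1 -> legal
(3,0): flips 1 -> legal
(3,5): no bracket -> illegal
(4,1): no bracket -> illegal
(4,3): flips 1 -> legal
(5,0): no bracket -> illegal
(5,1): no bracket -> illegal
B mobility = 6
-- W to move --
(0,1): no bracket -> illegal
(0,2): no bracket -> illegal
(0,3): no bracket -> illegal
(1,1): flips 1 -> legal
(1,3): flips 2 -> legal
(1,4): no bracket -> illegal
(2,1): flips 2 -> legal
(2,5): no bracket -> illegal
(3,5): flips 1 -> legal
(4,1): no bracket -> illegal
(4,3): no bracket -> illegal
(4,5): no bracket -> illegal
(5,1): flips 1 -> legal
(5,3): flips 1 -> legal
(5,5): flips 1 -> legal
W mobility = 7

Answer: B=6 W=7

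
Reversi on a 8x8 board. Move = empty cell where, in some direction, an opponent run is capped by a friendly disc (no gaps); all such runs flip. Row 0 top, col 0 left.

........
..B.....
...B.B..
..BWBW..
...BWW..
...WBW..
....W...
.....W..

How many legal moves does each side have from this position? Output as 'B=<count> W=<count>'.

-- B to move --
(2,2): no bracket -> illegal
(2,4): no bracket -> illegal
(2,6): no bracket -> illegal
(3,6): flips 2 -> legal
(4,2): no bracket -> illegal
(4,6): flips 2 -> legal
(5,2): flips 1 -> legal
(5,6): flips 2 -> legal
(6,2): no bracket -> illegal
(6,3): flips 1 -> legal
(6,5): flips 3 -> legal
(6,6): no bracket -> illegal
(7,3): no bracket -> illegal
(7,4): flips 1 -> legal
(7,6): no bracket -> illegal
B mobility = 7
-- W to move --
(0,1): flips 3 -> legal
(0,2): no bracket -> illegal
(0,3): no bracket -> illegal
(1,1): no bracket -> illegal
(1,3): flips 1 -> legal
(1,4): no bracket -> illegal
(1,5): flips 1 -> legal
(1,6): no bracket -> illegal
(2,1): no bracket -> illegal
(2,2): no bracket -> illegal
(2,4): flips 1 -> legal
(2,6): no bracket -> illegal
(3,1): flips 1 -> legal
(3,6): no bracket -> illegal
(4,1): no bracket -> illegal
(4,2): flips 1 -> legal
(5,2): no bracket -> illegal
(6,3): flips 1 -> legal
(6,5): no bracket -> illegal
W mobility = 7

Answer: B=7 W=7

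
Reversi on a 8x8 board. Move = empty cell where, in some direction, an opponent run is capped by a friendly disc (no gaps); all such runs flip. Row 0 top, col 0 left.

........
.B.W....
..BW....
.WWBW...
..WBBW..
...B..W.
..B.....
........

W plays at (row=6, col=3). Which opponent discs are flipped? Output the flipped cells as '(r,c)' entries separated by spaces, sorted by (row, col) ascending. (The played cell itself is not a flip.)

Answer: (3,3) (4,3) (5,3)

Derivation:
Dir NW: first cell '.' (not opp) -> no flip
Dir N: opp run (5,3) (4,3) (3,3) capped by W -> flip
Dir NE: first cell '.' (not opp) -> no flip
Dir W: opp run (6,2), next='.' -> no flip
Dir E: first cell '.' (not opp) -> no flip
Dir SW: first cell '.' (not opp) -> no flip
Dir S: first cell '.' (not opp) -> no flip
Dir SE: first cell '.' (not opp) -> no flip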